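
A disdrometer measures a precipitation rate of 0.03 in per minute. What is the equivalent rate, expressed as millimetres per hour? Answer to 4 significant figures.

45.72 mm/hour

0.03 in/minute × 25.4 mm/in × 60 minute/hour = 45.72 mm/hour.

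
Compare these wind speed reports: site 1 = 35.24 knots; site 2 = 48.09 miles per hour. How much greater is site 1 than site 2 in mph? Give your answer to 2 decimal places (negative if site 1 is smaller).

site 1: 35.24 kt = 40.5535 mph.
Difference: 40.5535 − 48.0900 = -7.54 mph.

-7.54 mph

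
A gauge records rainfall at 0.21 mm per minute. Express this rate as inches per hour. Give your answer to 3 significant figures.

0.21 mm/minute × 0.0393701 in/mm × 60 minute/hour = 0.496 in/hour.

0.496 in/hour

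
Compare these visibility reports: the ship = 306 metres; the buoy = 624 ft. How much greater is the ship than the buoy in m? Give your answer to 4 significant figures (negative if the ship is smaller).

the buoy: 624 ft = 190.195 m.
Difference: 306.000 − 190.195 = 115.8 m.

115.8 m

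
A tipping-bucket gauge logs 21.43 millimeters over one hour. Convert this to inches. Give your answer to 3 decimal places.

0.844 in

1 mm = 0.0393701 in, so 21.43 × 0.0393701 = 0.844 in.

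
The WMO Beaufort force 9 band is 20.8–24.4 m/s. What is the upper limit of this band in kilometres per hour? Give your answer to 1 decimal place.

87.8 km/h

20.8–24.4 m/s × 3.6 = 74.9–87.8 km/h.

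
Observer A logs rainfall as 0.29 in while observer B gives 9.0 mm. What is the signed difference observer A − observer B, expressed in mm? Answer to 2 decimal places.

observer A: 0.29 in = 7.3660 mm.
Difference: 7.3660 − 9.0000 = -1.63 mm.

-1.63 mm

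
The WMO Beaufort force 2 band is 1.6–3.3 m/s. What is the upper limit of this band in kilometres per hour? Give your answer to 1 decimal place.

11.9 km/h

1.6–3.3 m/s × 3.6 = 5.8–11.9 km/h.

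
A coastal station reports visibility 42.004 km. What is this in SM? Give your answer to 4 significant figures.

1 km = 0.621371 SM, so 42.004 × 0.621371 = 26.10 SM.

26.10 SM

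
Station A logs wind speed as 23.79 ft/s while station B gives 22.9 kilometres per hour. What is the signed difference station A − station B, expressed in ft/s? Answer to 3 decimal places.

2.920 ft/s

station B: 22.9 km/h = 20.86979 ft/s.
Difference: 23.79000 − 20.86979 = 2.920 ft/s.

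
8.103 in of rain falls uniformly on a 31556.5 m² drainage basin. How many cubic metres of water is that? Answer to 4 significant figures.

6495 cubic metres

Depth: 8.103 in × 25.4 = 205.8162 mm.
1 mm over 1 m² is 1 L, so volume = 205.8162 × 31556.5 = 6494838.9 L = 6495 m³.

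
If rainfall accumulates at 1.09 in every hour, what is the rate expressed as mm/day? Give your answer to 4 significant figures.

664.5 mm/day

1.09 in/hour × 25.4 mm/in × 24 hour/day = 664.5 mm/day.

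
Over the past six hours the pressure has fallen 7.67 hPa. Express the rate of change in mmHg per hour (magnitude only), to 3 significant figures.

7.67 hPa / 6 h × 0.750062 mmHg/hPa = 0.959 mmHg/h.

0.959 mmHg per hour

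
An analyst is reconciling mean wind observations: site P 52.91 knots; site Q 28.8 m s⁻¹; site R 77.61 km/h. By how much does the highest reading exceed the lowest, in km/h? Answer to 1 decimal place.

site P: 52.91 kt = 97.989 km/h.
site Q: 28.8 m/s = 103.680 km/h.
Spread: 103.680 − 77.610 = 26.1 km/h.

26.1 km/h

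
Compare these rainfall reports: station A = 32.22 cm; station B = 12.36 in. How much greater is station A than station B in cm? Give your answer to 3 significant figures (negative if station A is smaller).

0.826 cm

station B: 12.36 in = 31.39440 cm.
Difference: 32.22000 − 31.39440 = 0.826 cm.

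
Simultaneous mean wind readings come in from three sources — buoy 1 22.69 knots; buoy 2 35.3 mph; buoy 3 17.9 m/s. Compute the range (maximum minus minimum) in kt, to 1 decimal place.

12.1 kt

buoy 2: 35.3 mph = 30.675 kt.
buoy 3: 17.9 m/s = 34.795 kt.
Spread: 34.795 − 22.690 = 12.1 kt.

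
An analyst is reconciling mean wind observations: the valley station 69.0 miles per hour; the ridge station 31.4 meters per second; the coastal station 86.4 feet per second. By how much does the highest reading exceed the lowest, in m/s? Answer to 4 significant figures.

5.065 m/s

the valley station: 69.0 mph = 30.84576 m/s.
the coastal station: 86.4 ft/s = 26.33472 m/s.
Spread: 31.40000 − 26.33472 = 5.065 m/s.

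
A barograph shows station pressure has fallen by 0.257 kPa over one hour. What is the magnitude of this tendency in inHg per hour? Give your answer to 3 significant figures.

0.257 kPa / 1 h × 0.2953 inHg/kPa = 0.0759 inHg/h.

0.0759 inHg per hour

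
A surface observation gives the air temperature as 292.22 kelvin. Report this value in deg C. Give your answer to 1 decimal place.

°C = 292.22 − 273.15 = 19.1 °C.

19.1 °C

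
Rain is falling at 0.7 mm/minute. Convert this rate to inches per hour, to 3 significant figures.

0.7 mm/minute × 0.0393701 in/mm × 60 minute/hour = 1.65 in/hour.

1.65 in/hour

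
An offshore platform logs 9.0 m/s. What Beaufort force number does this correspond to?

9.0 m/s lies in the Beaufort 5 band (fresh breeze, 8.0–10.7 m/s).

Beaufort force 5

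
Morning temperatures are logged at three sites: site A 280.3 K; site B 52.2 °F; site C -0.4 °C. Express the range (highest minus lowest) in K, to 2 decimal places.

11.62 K

site A: 280.3 K = 7.150 °C.
site B: 52.2 °F = 11.222 °C.
Spread: 11.222 − (-0.400) = 11.622 °C.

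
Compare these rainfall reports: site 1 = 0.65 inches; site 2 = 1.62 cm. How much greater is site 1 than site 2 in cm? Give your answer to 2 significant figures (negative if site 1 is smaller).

site 1: 0.65 in = 1.65100 cm.
Difference: 1.65100 − 1.62000 = 0.031 cm.

0.031 cm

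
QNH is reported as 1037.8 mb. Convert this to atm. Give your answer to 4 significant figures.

1 mb = 0.000986923 atm, so 1037.8 × 0.000986923 = 1.024 atm.

1.024 atm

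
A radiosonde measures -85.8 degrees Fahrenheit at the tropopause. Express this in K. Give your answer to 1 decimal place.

First to °C: -65.44 °C.
Then to K: 207.7 K.

207.7 K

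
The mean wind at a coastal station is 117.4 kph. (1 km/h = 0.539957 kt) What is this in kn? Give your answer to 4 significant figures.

63.39 kt

1 km/h = 0.539957 kt, so 117.4 × 0.539957 = 63.39 kt.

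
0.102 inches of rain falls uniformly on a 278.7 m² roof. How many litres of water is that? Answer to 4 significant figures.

Depth: 0.102 in × 25.4 = 2.5908 mm.
1 mm over 1 m² is 1 L, so volume = 2.5908 × 278.7 = 722.05596 L ≈ 722.1 L.

722.1 litres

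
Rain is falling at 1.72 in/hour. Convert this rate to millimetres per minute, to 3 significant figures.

0.728 mm/minute

1.72 in/hour × 25.4 mm/in × 0.0166667 hour/minute = 0.728 mm/minute.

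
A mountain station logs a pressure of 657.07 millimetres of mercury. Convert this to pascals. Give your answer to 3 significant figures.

1 mmHg = 133.322 Pa, so 657.07 × 133.322 = 87600 Pa.

87600 Pa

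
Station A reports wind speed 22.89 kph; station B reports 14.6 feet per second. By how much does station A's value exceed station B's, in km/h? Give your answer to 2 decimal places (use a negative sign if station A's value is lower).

station B: 14.6 ft/s = 16.0203 km/h.
Difference: 22.8900 − 16.0203 = 6.87 km/h.

6.87 km/h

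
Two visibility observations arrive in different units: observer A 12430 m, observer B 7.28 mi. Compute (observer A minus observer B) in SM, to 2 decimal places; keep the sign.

0.44 SM

observer A: 12430 m = 7.7236 SM.
Difference: 7.7236 − 7.2800 = 0.44 SM.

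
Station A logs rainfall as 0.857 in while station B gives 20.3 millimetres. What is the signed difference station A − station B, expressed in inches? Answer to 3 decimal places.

station B: 20.3 mm = 0.79921 in.
Difference: 0.85700 − 0.79921 = 0.058 in.

0.058 in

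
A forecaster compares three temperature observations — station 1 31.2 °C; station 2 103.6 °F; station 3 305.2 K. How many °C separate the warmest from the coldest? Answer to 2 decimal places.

8.58 °C

station 2: 103.6 °F = 39.778 °C.
station 3: 305.2 K = 32.050 °C.
Spread: 39.778 − 31.200 = 8.578 °C.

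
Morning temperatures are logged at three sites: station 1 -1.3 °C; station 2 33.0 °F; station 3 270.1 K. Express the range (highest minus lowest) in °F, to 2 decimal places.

6.49 °F

station 2: 33.0 °F = 0.556 °C.
station 3: 270.1 K = -3.050 °C.
Spread: 0.556 − (-3.050) = 3.606 °C = 6.49 °F.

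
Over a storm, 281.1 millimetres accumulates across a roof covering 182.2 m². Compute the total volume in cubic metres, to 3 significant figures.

1 mm over 1 m² is 1 L, so volume = 281.1 × 182.2 = 51216.42 L = 51.2 m³.

51.2 cubic metres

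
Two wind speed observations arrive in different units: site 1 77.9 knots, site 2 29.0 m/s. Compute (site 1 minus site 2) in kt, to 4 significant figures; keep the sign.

21.53 kt

site 2: 29.0 m/s = 56.3715 kt.
Difference: 77.9000 − 56.3715 = 21.53 kt.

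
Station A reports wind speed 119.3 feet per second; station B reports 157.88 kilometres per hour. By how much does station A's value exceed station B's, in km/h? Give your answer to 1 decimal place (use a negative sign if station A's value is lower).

-27.0 km/h

station A: 119.3 ft/s = 130.906 km/h.
Difference: 130.906 − 157.880 = -27.0 km/h.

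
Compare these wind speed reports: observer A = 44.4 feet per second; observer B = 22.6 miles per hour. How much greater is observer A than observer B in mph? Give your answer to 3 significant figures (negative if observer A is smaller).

observer A: 44.4 ft/s = 30.2727 mph.
Difference: 30.2727 − 22.6000 = 7.67 mph.

7.67 mph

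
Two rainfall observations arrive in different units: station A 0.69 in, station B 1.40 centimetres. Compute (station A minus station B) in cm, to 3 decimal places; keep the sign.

0.353 cm

station A: 0.69 in = 1.75260 cm.
Difference: 1.75260 − 1.40000 = 0.353 cm.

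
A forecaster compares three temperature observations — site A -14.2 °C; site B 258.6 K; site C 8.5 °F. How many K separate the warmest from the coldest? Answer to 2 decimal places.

1.49 K

site B: 258.6 K = -14.550 °C.
site C: 8.5 °F = -13.056 °C.
Spread: (-13.056) − (-14.550) = 1.494 °C.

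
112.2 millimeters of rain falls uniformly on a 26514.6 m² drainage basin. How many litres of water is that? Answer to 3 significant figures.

1 mm over 1 m² is 1 L, so volume = 112.2 × 26514.6 = 2974938.1 L ≈ 2970000 L.

2970000 litres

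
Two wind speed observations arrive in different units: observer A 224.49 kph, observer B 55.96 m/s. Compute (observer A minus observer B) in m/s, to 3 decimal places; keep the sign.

observer A: 224.49 km/h = 62.35833 m/s.
Difference: 62.35833 − 55.96000 = 6.398 m/s.

6.398 m/s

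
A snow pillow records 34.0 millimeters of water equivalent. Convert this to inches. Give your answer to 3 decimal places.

1.339 in

1 mm = 0.0393701 in, so 34.0 × 0.0393701 = 1.339 in.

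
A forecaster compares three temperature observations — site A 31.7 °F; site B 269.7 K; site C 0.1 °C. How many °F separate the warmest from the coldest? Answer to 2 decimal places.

site A: 31.7 °F = -0.167 °C.
site B: 269.7 K = -3.450 °C.
Spread: 0.100 − (-3.450) = 3.550 °C = 6.39 °F.

6.39 °F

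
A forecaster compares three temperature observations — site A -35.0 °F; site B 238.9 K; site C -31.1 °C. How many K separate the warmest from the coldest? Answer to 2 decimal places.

site A: -35.0 °F = -37.222 °C.
site B: 238.9 K = -34.250 °C.
Spread: (-31.100) − (-37.222) = 6.122 °C.

6.12 K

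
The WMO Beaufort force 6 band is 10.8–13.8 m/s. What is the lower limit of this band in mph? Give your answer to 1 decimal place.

10.8–13.8 m/s × 2.237 = 24.2–30.9 mph.

24.2 mph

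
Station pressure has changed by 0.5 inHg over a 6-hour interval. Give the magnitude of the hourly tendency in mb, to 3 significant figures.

0.5 inHg / 6 h × 33.8639 mb/inHg = 2.82 mb/h.

2.82 mb per hour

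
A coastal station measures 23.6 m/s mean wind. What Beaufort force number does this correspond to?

23.6 m/s lies in the Beaufort 9 band (strong gale, 20.8–24.4 m/s).

Beaufort force 9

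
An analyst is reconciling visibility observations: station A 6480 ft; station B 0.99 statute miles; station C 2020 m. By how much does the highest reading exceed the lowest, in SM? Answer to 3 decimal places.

station A: 6480 ft = 1.22727 SM.
station C: 2020 m = 1.25517 SM.
Spread: 1.25517 − 0.99000 = 0.265 SM.

0.265 SM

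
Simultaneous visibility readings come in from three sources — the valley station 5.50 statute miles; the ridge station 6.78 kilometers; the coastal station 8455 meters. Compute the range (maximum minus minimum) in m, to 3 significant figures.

the valley station: 5.50 SM = 8851.39 m.
the ridge station: 6.78 km = 6780.00 m.
Spread: 8851.39 − 6780.00 = 2070 m.

2070 m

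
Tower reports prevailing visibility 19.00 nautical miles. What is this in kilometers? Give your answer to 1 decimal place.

1 nmi = 1.852 km, so 19.00 × 1.852 = 35.2 km.

35.2 km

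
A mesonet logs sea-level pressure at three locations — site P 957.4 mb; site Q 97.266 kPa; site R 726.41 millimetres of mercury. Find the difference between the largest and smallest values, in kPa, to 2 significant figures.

1.5 kPa

site P: 957.4 mb = 95.740 kPa.
site R: 726.41 mmHg = 96.847 kPa.
Spread: 97.266 − 95.740 = 1.5 kPa.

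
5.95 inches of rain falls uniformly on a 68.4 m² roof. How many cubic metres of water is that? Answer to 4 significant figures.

Depth: 5.95 in × 25.4 = 151.13 mm.
1 mm over 1 m² is 1 L, so volume = 151.13 × 68.4 = 10337.292 L = 10.34 m³.

10.34 cubic metres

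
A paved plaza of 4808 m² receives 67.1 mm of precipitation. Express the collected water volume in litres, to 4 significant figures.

1 mm over 1 m² is 1 L, so volume = 67.1 × 4808 = 322616.8 L ≈ 322600 L.

322600 litres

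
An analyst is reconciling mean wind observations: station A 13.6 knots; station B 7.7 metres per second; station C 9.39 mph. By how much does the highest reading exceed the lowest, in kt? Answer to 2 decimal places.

station B: 7.7 m/s = 14.9676 kt.
station C: 9.39 mph = 8.1597 kt.
Spread: 14.9676 − 8.1597 = 6.81 kt.

6.81 kt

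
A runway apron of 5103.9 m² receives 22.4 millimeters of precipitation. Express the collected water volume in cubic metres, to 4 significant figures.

114.3 cubic metres

1 mm over 1 m² is 1 L, so volume = 22.4 × 5103.9 = 114327.36 L = 114.3 m³.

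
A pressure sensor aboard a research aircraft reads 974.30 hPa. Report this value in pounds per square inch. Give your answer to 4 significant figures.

14.13 psi

1 hPa = 0.0145038 psi, so 974.30 × 0.0145038 = 14.13 psi.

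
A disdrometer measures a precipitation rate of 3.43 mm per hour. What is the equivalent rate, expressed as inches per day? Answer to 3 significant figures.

3.24 in/day

3.43 mm/hour × 0.0393701 in/mm × 24 hour/day = 3.24 in/day.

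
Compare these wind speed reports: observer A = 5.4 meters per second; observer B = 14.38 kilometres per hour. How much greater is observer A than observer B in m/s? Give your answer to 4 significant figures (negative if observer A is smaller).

observer B: 14.38 km/h = 3.99444 m/s.
Difference: 5.40000 − 3.99444 = 1.406 m/s.

1.406 m/s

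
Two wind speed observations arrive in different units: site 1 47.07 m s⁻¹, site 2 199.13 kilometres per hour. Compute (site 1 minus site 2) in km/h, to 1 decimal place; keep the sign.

site 1: 47.07 m/s = 169.452 km/h.
Difference: 169.452 − 199.130 = -29.7 km/h.

-29.7 km/h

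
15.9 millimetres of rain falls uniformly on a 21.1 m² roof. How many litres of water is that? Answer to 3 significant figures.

335 litres

1 mm over 1 m² is 1 L, so volume = 15.9 × 21.1 = 335.49 L ≈ 335 L.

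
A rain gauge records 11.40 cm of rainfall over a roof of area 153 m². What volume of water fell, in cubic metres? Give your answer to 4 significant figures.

17.44 cubic metres

Depth: 11.40 cm × 10 = 114 mm.
1 mm over 1 m² is 1 L, so volume = 114 × 153 = 17442 L = 17.44 m³.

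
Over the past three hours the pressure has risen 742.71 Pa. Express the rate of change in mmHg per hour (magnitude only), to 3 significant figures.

1.86 mmHg per hour

742.71 Pa / 3 h × 0.00750062 mmHg/Pa = 1.86 mmHg/h.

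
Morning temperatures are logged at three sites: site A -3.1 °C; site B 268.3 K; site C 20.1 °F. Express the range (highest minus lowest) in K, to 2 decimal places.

site B: 268.3 K = -4.850 °C.
site C: 20.1 °F = -6.611 °C.
Spread: (-3.100) − (-6.611) = 3.511 °C.

3.51 K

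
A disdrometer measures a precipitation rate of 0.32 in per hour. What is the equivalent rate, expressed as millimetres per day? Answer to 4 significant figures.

0.32 in/hour × 25.4 mm/in × 24 hour/day = 195.1 mm/day.

195.1 mm/day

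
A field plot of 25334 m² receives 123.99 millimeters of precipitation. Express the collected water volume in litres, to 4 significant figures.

3141000 litres

1 mm over 1 m² is 1 L, so volume = 123.99 × 25334 = 3141162.7 L ≈ 3141000 L.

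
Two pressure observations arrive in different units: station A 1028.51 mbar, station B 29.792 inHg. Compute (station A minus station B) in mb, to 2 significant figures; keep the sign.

20 mb

station B: 29.792 inHg = 1008.87 mb.
Difference: 1028.51 − 1008.87 = 20 mb.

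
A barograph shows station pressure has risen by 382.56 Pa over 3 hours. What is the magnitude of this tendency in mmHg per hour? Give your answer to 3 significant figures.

0.956 mmHg per hour

382.56 Pa / 3 h × 0.00750062 mmHg/Pa = 0.956 mmHg/h.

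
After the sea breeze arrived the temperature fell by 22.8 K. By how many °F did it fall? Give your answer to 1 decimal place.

41.0 °F

Converting a difference, only the 9/5 scale factor applies: Δ°F = 22.8 × 1.8 = 41.0 °F.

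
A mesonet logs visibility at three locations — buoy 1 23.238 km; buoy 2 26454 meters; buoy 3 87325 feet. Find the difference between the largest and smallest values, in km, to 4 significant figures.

buoy 2: 26454 m = 26.45400 km.
buoy 3: 87325 ft = 26.61666 km.
Spread: 26.61666 − 23.23800 = 3.379 km.

3.379 km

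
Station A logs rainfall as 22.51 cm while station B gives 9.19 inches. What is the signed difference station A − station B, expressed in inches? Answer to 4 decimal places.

-0.3278 in

station A: 22.51 cm = 8.862205 in.
Difference: 8.862205 − 9.190000 = -0.3278 in.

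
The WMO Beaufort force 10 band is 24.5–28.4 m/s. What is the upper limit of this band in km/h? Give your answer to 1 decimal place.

102.2 km/h

24.5–28.4 m/s × 3.6 = 88.2–102.2 km/h.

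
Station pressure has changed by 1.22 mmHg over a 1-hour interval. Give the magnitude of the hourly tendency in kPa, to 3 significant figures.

0.163 kPa per hour

1.22 mmHg / 1 h × 0.133322 kPa/mmHg = 0.163 kPa/h.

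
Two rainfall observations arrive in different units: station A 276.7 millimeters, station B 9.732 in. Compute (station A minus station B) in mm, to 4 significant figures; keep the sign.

29.51 mm

station B: 9.732 in = 247.1928 mm.
Difference: 276.7000 − 247.1928 = 29.51 mm.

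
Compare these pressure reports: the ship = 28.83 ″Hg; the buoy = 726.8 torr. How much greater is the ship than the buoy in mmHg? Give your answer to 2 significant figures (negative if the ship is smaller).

5.5 mmHg

the ship: 28.83 inHg = 732.282 mmHg.
Difference: 732.282 − 726.800 = 5.5 mmHg.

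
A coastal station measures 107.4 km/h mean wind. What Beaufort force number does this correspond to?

Beaufort force 11

107.4 km/h = 29.8 m/s, which is Beaufort 11 (violent storm, 28.5–32.6 m/s).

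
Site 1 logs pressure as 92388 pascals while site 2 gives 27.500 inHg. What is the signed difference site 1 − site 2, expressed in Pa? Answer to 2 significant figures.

site 2: 27.500 inHg = 93125.70 Pa.
Difference: 92388.00 − 93125.70 = -740 Pa.

-740 Pa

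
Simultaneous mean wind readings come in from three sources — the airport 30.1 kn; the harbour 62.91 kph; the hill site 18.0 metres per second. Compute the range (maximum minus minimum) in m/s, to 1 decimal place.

the airport: 30.1 kt = 15.485 m/s.
the harbour: 62.91 km/h = 17.475 m/s.
Spread: 18.000 − 15.485 = 2.5 m/s.

2.5 m/s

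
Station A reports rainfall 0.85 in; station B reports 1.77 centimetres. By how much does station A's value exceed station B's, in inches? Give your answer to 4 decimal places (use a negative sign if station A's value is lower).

0.1531 in

station B: 1.77 cm = 0.6968504 in.
Difference: 0.8500000 − 0.6968504 = 0.1531 in.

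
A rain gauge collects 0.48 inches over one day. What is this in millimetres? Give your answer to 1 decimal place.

1 in = 25.4 mm, so 0.48 × 25.4 = 12.2 mm.

12.2 mm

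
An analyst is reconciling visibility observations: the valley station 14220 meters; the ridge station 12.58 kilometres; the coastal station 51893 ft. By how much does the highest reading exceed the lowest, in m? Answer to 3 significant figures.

the ridge station: 12.58 km = 12580.00 m.
the coastal station: 51893 ft = 15816.99 m.
Spread: 15816.99 − 12580.00 = 3240 m.

3240 m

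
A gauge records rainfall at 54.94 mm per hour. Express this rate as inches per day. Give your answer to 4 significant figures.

54.94 mm/hour × 0.0393701 in/mm × 24 hour/day = 51.91 in/day.

51.91 in/day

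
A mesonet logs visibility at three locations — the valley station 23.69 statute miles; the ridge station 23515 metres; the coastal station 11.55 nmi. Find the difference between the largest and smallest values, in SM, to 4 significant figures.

the ridge station: 23515 m = 14.6115 SM.
the coastal station: 11.55 nmi = 13.2915 SM.
Spread: 23.6900 − 13.2915 = 10.40 SM.

10.40 SM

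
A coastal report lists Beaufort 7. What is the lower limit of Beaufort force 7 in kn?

28 kt

Beaufort 7 (near gale) spans 28–33 knots.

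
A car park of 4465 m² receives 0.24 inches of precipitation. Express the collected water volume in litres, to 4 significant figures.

27220 litres

Depth: 0.24 in × 25.4 = 6.096 mm.
1 mm over 1 m² is 1 L, so volume = 6.096 × 4465 = 27218.64 L ≈ 27220 L.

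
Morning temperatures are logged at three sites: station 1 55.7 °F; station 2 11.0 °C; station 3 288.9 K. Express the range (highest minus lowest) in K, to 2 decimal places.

4.75 K

station 1: 55.7 °F = 13.167 °C.
station 3: 288.9 K = 15.750 °C.
Spread: 15.750 − 11.000 = 4.750 °C.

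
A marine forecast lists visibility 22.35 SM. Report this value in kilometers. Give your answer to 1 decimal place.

36.0 km

1 SM = 1.60934 km, so 22.35 × 1.60934 = 36.0 km.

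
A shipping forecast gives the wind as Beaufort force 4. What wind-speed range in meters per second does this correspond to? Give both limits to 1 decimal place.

5.5 to 7.9 m/s

Beaufort 4 (moderate breeze) spans 5.5–7.9 m/s.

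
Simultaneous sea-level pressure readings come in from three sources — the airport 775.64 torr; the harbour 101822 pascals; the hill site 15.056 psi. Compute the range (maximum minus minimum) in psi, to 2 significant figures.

0.29 psi

the airport: 775.64 mmHg = 14.9984 psi.
the harbour: 101822 Pa = 14.7680 psi.
Spread: 15.0560 − 14.7680 = 0.29 psi.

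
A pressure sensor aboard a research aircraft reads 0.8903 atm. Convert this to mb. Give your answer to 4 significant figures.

902.1 mb

1 atm = 1013.25 mb, so 0.8903 × 1013.25 = 902.1 mb.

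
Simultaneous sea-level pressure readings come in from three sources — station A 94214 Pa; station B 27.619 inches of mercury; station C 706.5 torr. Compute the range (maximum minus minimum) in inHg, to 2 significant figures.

station A: 94214 Pa = 27.8214 inHg.
station C: 706.5 mmHg = 27.8150 inHg.
Spread: 27.8214 − 27.6190 = 0.20 inHg.

0.20 inHg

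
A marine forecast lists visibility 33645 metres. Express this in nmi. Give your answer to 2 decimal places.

18.17 nmi

1 m = 0.000539957 nmi, so 33645 × 0.000539957 = 18.17 nmi.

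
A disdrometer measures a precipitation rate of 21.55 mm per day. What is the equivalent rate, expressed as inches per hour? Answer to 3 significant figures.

0.0354 in/hour

21.55 mm/day × 0.0393701 in/mm × 0.0416667 day/hour = 0.0354 in/hour.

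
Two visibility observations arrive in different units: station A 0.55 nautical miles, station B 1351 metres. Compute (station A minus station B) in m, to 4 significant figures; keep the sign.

-332.4 m

station A: 0.55 nmi = 1018.600 m.
Difference: 1018.600 − 1351.000 = -332.4 m.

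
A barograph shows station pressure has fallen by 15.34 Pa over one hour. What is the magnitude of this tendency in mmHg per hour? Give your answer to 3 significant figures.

15.34 Pa / 1 h × 0.00750062 mmHg/Pa = 0.115 mmHg/h.

0.115 mmHg per hour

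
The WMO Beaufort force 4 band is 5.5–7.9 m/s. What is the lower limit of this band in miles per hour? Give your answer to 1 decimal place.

5.5–7.9 m/s × 2.237 = 12.3–17.7 mph.

12.3 mph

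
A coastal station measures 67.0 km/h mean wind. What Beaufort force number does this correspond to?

Beaufort force 8

67.0 km/h = 18.6 m/s, which is Beaufort 8 (gale, 17.2–20.7 m/s).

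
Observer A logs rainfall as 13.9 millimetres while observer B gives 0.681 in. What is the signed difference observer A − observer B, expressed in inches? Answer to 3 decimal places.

-0.134 in

observer A: 13.9 mm = 0.54724 in.
Difference: 0.54724 − 0.68100 = -0.134 in.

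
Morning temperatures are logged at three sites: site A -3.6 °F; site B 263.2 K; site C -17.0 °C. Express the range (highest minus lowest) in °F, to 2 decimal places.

site A: -3.6 °F = -19.778 °C.
site B: 263.2 K = -9.950 °C.
Spread: (-9.950) − (-19.778) = 9.828 °C = 17.69 °F.

17.69 °F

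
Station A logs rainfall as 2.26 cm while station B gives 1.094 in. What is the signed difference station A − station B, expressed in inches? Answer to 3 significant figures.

-0.204 in

station A: 2.26 cm = 0.88976 in.
Difference: 0.88976 − 1.09400 = -0.204 in.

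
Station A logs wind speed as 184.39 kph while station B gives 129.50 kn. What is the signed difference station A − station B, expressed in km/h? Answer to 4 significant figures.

station B: 129.50 kt = 239.8340 km/h.
Difference: 184.3900 − 239.8340 = -55.44 km/h.

-55.44 km/h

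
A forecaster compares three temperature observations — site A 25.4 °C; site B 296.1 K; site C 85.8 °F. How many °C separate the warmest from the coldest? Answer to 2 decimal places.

6.94 °C

site B: 296.1 K = 22.950 °C.
site C: 85.8 °F = 29.889 °C.
Spread: 29.889 − 22.950 = 6.939 °C.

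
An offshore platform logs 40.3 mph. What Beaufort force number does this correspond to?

40.3 mph = 18.0 m/s, which is Beaufort 8 (gale, 17.2–20.7 m/s).

Beaufort force 8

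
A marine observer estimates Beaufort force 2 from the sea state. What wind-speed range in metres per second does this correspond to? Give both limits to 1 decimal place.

Beaufort 2 (light breeze) spans 1.6–3.3 m/s.

1.6 to 3.3 m/s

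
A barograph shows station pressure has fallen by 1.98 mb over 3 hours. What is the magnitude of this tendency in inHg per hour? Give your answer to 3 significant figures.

1.98 mb / 3 h × 0.02953 inHg/mb = 0.0195 inHg/h.

0.0195 inHg per hour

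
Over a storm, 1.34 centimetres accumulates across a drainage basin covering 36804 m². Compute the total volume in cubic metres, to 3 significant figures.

493 cubic metres

Depth: 1.34 cm × 10 = 13.4 mm.
1 mm over 1 m² is 1 L, so volume = 13.4 × 36804 = 493173.6 L = 493 m³.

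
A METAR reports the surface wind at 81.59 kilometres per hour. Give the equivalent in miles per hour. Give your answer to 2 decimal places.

50.70 mph

1 km/h = 0.621371 mph, so 81.59 × 0.621371 = 50.70 mph.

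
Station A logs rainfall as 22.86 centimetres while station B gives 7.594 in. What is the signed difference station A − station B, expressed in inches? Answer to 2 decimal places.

1.41 in

station A: 22.86 cm = 9.0000 in.
Difference: 9.0000 − 7.5940 = 1.41 in.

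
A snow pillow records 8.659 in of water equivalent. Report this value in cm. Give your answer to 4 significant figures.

21.99 cm

1 in = 2.54 cm, so 8.659 × 2.54 = 21.99 cm.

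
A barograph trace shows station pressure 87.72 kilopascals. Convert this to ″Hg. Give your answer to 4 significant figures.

25.90 inHg

1 kPa = 0.2953 inHg, so 87.72 × 0.2953 = 25.90 inHg.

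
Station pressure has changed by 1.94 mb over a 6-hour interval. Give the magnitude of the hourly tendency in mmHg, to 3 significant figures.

0.243 mmHg per hour

1.94 mb / 6 h × 0.750062 mmHg/mb = 0.243 mmHg/h.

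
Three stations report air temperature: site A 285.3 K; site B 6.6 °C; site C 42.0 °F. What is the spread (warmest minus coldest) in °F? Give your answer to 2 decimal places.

site A: 285.3 K = 12.150 °C.
site C: 42.0 °F = 5.556 °C.
Spread: 12.150 − 5.556 = 6.594 °C = 11.87 °F.

11.87 °F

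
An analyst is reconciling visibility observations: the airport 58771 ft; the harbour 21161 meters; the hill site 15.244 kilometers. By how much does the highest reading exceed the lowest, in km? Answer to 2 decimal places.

5.92 km

the airport: 58771 ft = 17.9134 km.
the harbour: 21161 m = 21.1610 km.
Spread: 21.1610 − 15.2440 = 5.92 km.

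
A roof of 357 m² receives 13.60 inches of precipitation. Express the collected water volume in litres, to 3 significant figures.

123000 litres

Depth: 13.60 in × 25.4 = 345.44 mm.
1 mm over 1 m² is 1 L, so volume = 345.44 × 357 = 123322.08 L ≈ 123000 L.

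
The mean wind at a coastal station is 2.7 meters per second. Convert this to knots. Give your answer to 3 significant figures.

5.25 kt

1 m/s = 1.94384 kt, so 2.7 × 1.94384 = 5.25 kt.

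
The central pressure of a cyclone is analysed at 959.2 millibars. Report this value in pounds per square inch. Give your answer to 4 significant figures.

13.91 psi

1 mb = 0.0145038 psi, so 959.2 × 0.0145038 = 13.91 psi.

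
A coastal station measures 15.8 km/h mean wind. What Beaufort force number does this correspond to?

Beaufort force 3

15.8 km/h = 4.4 m/s, which is Beaufort 3 (gentle breeze, 3.4–5.4 m/s).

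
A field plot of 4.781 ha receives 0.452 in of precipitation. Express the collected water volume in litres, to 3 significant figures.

Depth: 0.452 in × 25.4 = 11.4808 mm.
Area: 4.781 ha = 47810 m².
1 mm over 1 m² is 1 L, so volume = 11.4808 × 47810 = 548897.05 L ≈ 549000 L.

549000 litres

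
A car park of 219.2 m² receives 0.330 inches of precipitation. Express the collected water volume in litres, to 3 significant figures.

Depth: 0.330 in × 25.4 = 8.382 mm.
1 mm over 1 m² is 1 L, so volume = 8.382 × 219.2 = 1837.3344 L ≈ 1840 L.

1840 litres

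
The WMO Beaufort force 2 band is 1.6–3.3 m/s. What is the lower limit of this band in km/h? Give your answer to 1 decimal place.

1.6–3.3 m/s × 3.6 = 5.8–11.9 km/h.

5.8 km/h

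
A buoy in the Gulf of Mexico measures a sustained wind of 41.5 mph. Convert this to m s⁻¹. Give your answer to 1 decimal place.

1 mph = 0.44704 m/s, so 41.5 × 0.44704 = 18.6 m/s.

18.6 m/s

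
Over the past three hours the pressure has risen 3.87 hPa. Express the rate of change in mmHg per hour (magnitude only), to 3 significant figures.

0.968 mmHg per hour

3.87 hPa / 3 h × 0.750062 mmHg/hPa = 0.968 mmHg/h.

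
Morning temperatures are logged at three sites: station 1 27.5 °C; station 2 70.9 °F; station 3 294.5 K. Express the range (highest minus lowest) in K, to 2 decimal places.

6.15 K

station 2: 70.9 °F = 21.611 °C.
station 3: 294.5 K = 21.350 °C.
Spread: 27.500 − 21.350 = 6.150 °C.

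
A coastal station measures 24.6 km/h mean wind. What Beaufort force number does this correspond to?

24.6 km/h = 6.8 m/s, which is Beaufort 4 (moderate breeze, 5.5–7.9 m/s).

Beaufort force 4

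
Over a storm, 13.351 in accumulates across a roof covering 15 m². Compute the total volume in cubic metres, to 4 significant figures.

5.087 cubic metres

Depth: 13.351 in × 25.4 = 339.1154 mm.
1 mm over 1 m² is 1 L, so volume = 339.1154 × 15 = 5086.731 L = 5.087 m³.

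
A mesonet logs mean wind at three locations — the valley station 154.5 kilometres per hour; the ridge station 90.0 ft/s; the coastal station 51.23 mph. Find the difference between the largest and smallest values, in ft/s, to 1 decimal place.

65.7 ft/s

the valley station: 154.5 km/h = 140.803 ft/s.
the coastal station: 51.23 mph = 75.137 ft/s.
Spread: 140.803 − 75.137 = 65.7 ft/s.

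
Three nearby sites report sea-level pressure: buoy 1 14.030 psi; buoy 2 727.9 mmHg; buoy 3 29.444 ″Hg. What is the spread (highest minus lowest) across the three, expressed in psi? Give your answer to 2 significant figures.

buoy 2: 727.9 mmHg = 14.0752 psi.
buoy 3: 29.444 inHg = 14.4615 psi.
Spread: 14.4615 − 14.0300 = 0.43 psi.

0.43 psi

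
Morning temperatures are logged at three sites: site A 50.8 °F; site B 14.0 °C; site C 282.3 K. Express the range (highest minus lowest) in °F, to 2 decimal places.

site A: 50.8 °F = 10.444 °C.
site C: 282.3 K = 9.150 °C.
Spread: 14.000 − 9.150 = 4.850 °C = 8.73 °F.

8.73 °F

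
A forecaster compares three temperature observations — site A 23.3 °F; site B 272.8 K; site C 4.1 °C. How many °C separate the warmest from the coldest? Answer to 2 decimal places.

site A: 23.3 °F = -4.833 °C.
site B: 272.8 K = -0.350 °C.
Spread: 4.100 − (-4.833) = 8.933 °C.

8.93 °C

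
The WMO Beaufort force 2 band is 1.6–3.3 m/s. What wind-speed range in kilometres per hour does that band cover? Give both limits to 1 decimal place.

5.8 to 11.9 km/h

1.6–3.3 m/s × 3.6 = 5.8–11.9 km/h.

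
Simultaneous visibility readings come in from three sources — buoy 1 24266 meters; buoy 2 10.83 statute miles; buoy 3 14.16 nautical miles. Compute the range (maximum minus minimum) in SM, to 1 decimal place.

5.5 SM

buoy 1: 24266 m = 15.078 SM.
buoy 3: 14.16 nmi = 16.295 SM.
Spread: 16.295 − 10.830 = 5.5 SM.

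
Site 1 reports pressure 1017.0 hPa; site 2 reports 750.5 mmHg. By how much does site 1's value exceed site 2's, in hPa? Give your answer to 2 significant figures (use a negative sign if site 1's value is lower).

site 2: 750.5 mmHg = 1000.58 hPa.
Difference: 1017.00 − 1000.58 = 16 hPa.

16 hPa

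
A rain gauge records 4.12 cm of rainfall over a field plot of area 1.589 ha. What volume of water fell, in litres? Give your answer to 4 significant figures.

654700 litres

Depth: 4.12 cm × 10 = 41.2 mm.
Area: 1.589 ha = 15890 m².
1 mm over 1 m² is 1 L, so volume = 41.2 × 15890 = 654668 L ≈ 654700 L.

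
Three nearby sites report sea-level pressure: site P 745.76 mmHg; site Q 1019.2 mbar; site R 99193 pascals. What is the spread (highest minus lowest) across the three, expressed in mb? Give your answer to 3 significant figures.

site P: 745.76 mmHg = 994.265 mb.
site R: 99193 Pa = 991.930 mb.
Spread: 1019.200 − 991.930 = 27.3 mb.

27.3 mb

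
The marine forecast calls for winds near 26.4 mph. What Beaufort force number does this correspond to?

Beaufort force 6

26.4 mph = 11.8 m/s, which is Beaufort 6 (strong breeze, 10.8–13.8 m/s).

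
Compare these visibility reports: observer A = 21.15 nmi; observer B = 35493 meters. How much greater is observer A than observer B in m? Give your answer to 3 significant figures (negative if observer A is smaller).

observer A: 21.15 nmi = 39169.80 m.
Difference: 39169.80 − 35493.00 = 3680 m.

3680 m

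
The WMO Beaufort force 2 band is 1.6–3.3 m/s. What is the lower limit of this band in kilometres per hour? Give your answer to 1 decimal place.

5.8 km/h

1.6–3.3 m/s × 3.6 = 5.8–11.9 km/h.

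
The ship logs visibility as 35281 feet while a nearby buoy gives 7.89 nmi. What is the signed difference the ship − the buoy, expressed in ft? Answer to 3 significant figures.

-12700 ft

the buoy: 7.89 nmi = 47940.55 ft.
Difference: 35281.00 − 47940.55 = -12700 ft.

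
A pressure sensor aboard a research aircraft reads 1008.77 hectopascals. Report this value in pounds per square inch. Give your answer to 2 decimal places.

1 hPa = 0.0145038 psi, so 1008.77 × 0.0145038 = 14.63 psi.

14.63 psi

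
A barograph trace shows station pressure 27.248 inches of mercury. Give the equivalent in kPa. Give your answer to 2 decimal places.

92.27 kPa

1 inHg = 3.38639 kPa, so 27.248 × 3.38639 = 92.27 kPa.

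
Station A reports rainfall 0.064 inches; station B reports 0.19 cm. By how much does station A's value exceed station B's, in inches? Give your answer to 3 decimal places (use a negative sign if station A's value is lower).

station B: 0.19 cm = 0.07480 in.
Difference: 0.06400 − 0.07480 = -0.011 in.

-0.011 in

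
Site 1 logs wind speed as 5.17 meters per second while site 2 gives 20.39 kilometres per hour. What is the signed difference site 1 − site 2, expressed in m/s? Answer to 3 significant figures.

-0.494 m/s

site 2: 20.39 km/h = 5.66389 m/s.
Difference: 5.17000 − 5.66389 = -0.494 m/s.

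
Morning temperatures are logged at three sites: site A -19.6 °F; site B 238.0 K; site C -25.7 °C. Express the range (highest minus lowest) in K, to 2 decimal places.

site A: -19.6 °F = -28.667 °C.
site B: 238.0 K = -35.150 °C.
Spread: (-25.700) − (-35.150) = 9.450 °C.

9.45 K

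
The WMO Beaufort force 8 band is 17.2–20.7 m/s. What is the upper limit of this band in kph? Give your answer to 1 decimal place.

74.5 km/h

17.2–20.7 m/s × 3.6 = 61.9–74.5 km/h.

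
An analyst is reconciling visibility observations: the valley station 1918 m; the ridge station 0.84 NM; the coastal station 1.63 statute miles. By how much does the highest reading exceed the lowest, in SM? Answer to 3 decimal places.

the valley station: 1918 m = 1.19179 SM.
the ridge station: 0.84 nmi = 0.96665 SM.
Spread: 1.63000 − 0.96665 = 0.663 SM.

0.663 SM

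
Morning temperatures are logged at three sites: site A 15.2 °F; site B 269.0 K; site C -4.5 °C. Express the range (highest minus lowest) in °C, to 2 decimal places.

site A: 15.2 °F = -9.333 °C.
site B: 269.0 K = -4.150 °C.
Spread: (-4.150) − (-9.333) = 5.183 °C.

5.18 °C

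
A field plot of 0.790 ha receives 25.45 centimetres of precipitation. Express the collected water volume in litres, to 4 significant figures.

2011000 litres

Depth: 25.45 cm × 10 = 254.5 mm.
Area: 0.790 ha = 7900 m².
1 mm over 1 m² is 1 L, so volume = 254.5 × 7900 = 2010550 L ≈ 2011000 L.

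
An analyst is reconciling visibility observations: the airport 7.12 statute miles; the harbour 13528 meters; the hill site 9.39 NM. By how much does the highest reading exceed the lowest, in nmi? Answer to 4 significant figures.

the airport: 7.12 SM = 6.18711 nmi.
the harbour: 13528 m = 7.30454 nmi.
Spread: 9.39000 − 6.18711 = 3.203 nmi.

3.203 nmi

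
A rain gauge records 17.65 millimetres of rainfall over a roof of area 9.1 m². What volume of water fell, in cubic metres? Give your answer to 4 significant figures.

0.1606 cubic metres

1 mm over 1 m² is 1 L, so volume = 17.65 × 9.1 = 160.615 L = 0.1606 m³.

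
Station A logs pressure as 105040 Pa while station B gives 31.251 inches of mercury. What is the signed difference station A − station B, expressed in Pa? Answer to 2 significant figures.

station B: 31.251 inHg = 105828.04 Pa.
Difference: 105040.00 − 105828.04 = -790 Pa.

-790 Pa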